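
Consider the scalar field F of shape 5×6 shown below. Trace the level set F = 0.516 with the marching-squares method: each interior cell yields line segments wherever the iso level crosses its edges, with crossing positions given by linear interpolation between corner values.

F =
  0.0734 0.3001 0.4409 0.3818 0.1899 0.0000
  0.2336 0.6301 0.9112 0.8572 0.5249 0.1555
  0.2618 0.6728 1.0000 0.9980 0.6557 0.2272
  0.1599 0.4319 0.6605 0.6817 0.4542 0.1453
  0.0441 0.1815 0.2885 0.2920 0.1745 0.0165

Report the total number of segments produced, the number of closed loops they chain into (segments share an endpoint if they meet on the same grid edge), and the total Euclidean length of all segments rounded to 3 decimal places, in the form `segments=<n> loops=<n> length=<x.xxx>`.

segments=14 loops=1 length=10.897

cell (0,0): code 0100 → (0.654,1.000)–(1.000,0.712)
cell (0,1): code 1100 → (0.160,2.000)–(0.654,1.000)
cell (0,2): code 1100 → (0.282,3.000)–(0.160,2.000)
cell (0,3): code 1100 → (0.973,4.000)–(0.282,3.000)
cell (0,4): code 1000 → (1.000,4.024)–(0.973,4.000)
cell (1,0): code 0110 → (1.000,0.712)–(2.000,0.618)
cell (1,4): code 1001 → (2.000,4.326)–(1.000,4.024)
cell (2,0): code 0010 → (2.000,0.618)–(2.651,1.000)
cell (2,1): code 0111 → (2.651,1.000)–(3.000,1.368)
cell (2,3): code 1011 → (3.000,3.728)–(2.693,4.000)
cell (2,4): code 0001 → (2.693,4.000)–(2.000,4.326)
cell (3,1): code 0010 → (3.000,1.368)–(3.388,2.000)
cell (3,2): code 0011 → (3.388,2.000)–(3.425,3.000)
cell (3,3): code 0001 → (3.425,3.000)–(3.000,3.728)
total: 14 segments, chained into 1 closed loop(s), length Σ = 10.896815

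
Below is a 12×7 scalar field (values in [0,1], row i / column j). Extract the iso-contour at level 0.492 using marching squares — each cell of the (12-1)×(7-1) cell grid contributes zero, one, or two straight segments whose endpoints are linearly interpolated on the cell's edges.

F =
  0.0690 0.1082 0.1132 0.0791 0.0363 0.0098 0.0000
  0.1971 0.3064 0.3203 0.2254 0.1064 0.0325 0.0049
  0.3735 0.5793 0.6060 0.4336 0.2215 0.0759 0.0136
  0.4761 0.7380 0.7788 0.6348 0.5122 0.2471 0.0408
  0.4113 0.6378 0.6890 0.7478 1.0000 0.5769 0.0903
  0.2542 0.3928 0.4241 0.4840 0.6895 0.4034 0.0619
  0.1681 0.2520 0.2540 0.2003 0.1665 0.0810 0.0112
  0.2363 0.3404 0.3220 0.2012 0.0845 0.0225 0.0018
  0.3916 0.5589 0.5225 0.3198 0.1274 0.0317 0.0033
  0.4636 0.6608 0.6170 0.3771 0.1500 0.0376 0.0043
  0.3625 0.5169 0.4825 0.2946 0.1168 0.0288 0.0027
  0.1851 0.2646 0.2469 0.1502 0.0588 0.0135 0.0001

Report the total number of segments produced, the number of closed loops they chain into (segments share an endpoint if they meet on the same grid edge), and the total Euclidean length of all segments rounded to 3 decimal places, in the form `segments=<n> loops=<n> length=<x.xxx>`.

segments=28 loops=2 length=20.988

cell (1,0): code 0100 → (1.680,1.000)–(2.000,0.576)
cell (1,1): code 1100 → (1.601,2.000)–(1.680,1.000)
cell (1,2): code 1000 → (2.000,2.661)–(1.601,2.000)
cell (2,0): code 0110 → (2.000,0.576)–(3.000,0.061)
cell (2,2): code 1101 → (2.290,3.000)–(2.000,2.661)
cell (2,3): code 1100 → (2.931,4.000)–(2.290,3.000)
cell (2,4): code 1000 → (3.000,4.076)–(2.931,4.000)
cell (3,0): code 0110 → (3.000,0.061)–(4.000,0.356)
cell (3,4): code 1101 → (3.743,5.000)–(3.000,4.076)
cell (3,5): code 1000 → (4.000,5.174)–(3.743,5.000)
cell (4,0): code 0010 → (4.000,0.356)–(4.595,1.000)
cell (4,1): code 0011 → (4.595,1.000)–(4.744,2.000)
cell (4,2): code 0011 → (4.744,2.000)–(4.970,3.000)
cell (4,3): code 0111 → (4.970,3.000)–(5.000,3.039)
cell (4,4): code 1011 → (5.000,4.690)–(4.489,5.000)
cell (4,5): code 0001 → (4.489,5.000)–(4.000,5.174)
cell (5,3): code 0010 → (5.000,3.039)–(5.378,4.000)
cell (5,4): code 0001 → (5.378,4.000)–(5.000,4.690)
cell (7,0): code 0100 → (7.694,1.000)–(8.000,0.600)
cell (7,1): code 1100 → (7.848,2.000)–(7.694,1.000)
cell (7,2): code 1000 → (8.000,2.150)–(7.848,2.000)
cell (8,0): code 0110 → (8.000,0.600)–(9.000,0.144)
cell (8,2): code 1001 → (9.000,2.521)–(8.000,2.150)
cell (9,0): code 0110 → (9.000,0.144)–(10.000,0.839)
cell (9,1): code 1011 → (10.000,1.724)–(9.929,2.000)
cell (9,2): code 0001 → (9.929,2.000)–(9.000,2.521)
cell (10,0): code 0010 → (10.000,0.839)–(10.099,1.000)
cell (10,1): code 0001 → (10.099,1.000)–(10.000,1.724)
total: 28 segments, chained into 2 closed loop(s), length Σ = 20.988331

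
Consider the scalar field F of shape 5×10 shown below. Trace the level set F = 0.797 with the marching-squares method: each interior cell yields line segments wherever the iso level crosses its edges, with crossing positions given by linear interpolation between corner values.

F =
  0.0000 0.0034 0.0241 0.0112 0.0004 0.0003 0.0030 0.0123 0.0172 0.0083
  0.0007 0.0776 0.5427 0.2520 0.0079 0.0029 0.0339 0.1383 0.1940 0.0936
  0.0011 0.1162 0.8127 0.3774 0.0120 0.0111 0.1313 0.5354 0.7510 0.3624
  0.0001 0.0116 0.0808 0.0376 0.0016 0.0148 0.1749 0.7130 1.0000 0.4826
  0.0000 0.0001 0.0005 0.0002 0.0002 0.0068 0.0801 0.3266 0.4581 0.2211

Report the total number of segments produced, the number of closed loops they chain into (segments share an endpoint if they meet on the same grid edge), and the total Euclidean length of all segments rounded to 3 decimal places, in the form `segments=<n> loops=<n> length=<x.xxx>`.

cell (1,1): code 0100 → (1.942,2.000)–(2.000,1.977)
cell (1,2): code 1000 → (2.000,2.036)–(1.942,2.000)
cell (2,1): code 0010 → (2.000,1.977)–(2.021,2.000)
cell (2,2): code 0001 → (2.021,2.000)–(2.000,2.036)
cell (2,7): code 0100 → (2.185,8.000)–(3.000,7.293)
cell (2,8): code 1000 → (3.000,8.392)–(2.185,8.000)
cell (3,7): code 0010 → (3.000,7.293)–(3.375,8.000)
cell (3,8): code 0001 → (3.375,8.000)–(3.000,8.392)
total: 8 segments, chained into 2 closed loop(s), length Σ = 3.530812

segments=8 loops=2 length=3.531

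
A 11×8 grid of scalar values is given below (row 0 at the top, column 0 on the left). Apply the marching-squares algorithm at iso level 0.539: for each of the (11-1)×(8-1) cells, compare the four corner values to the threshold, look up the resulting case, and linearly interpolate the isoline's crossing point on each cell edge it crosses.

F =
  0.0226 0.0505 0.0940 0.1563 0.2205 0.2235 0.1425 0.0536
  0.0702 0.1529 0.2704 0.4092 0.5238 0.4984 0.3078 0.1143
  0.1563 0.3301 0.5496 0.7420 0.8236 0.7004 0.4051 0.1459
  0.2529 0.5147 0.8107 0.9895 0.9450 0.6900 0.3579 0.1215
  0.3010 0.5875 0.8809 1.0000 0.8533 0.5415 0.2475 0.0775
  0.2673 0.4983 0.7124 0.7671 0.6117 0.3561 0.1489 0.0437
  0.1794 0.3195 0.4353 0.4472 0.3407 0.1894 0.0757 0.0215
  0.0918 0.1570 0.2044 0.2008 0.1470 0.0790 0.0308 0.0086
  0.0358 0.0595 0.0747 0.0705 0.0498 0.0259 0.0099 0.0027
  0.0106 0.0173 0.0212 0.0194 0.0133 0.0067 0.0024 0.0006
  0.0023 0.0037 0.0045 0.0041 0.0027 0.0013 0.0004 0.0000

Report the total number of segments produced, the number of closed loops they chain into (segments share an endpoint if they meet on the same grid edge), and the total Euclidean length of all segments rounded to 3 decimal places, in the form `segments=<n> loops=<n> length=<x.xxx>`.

segments=18 loops=1 length=14.515

cell (1,1): code 0100 → (1.962,2.000)–(2.000,1.952)
cell (1,2): code 1100 → (1.390,3.000)–(1.962,2.000)
cell (1,3): code 1100 → (1.051,4.000)–(1.390,3.000)
cell (1,4): code 1100 → (1.201,5.000)–(1.051,4.000)
cell (1,5): code 1000 → (2.000,5.547)–(1.201,5.000)
cell (2,1): code 0110 → (2.000,1.952)–(3.000,1.082)
cell (2,5): code 1001 → (3.000,5.455)–(2.000,5.547)
cell (3,0): code 0100 → (3.334,1.000)–(4.000,0.831)
cell (3,1): code 1110 → (3.000,1.082)–(3.334,1.000)
cell (3,5): code 1001 → (4.000,5.009)–(3.000,5.455)
cell (4,0): code 0010 → (4.000,0.831)–(4.544,1.000)
cell (4,1): code 0111 → (4.544,1.000)–(5.000,1.190)
cell (4,4): code 1011 → (5.000,4.284)–(4.013,5.000)
cell (4,5): code 0001 → (4.013,5.000)–(4.000,5.009)
cell (5,1): code 0010 → (5.000,1.190)–(5.626,2.000)
cell (5,2): code 0011 → (5.626,2.000)–(5.713,3.000)
cell (5,3): code 0011 → (5.713,3.000)–(5.268,4.000)
cell (5,4): code 0001 → (5.268,4.000)–(5.000,4.284)
total: 18 segments, chained into 1 closed loop(s), length Σ = 14.515476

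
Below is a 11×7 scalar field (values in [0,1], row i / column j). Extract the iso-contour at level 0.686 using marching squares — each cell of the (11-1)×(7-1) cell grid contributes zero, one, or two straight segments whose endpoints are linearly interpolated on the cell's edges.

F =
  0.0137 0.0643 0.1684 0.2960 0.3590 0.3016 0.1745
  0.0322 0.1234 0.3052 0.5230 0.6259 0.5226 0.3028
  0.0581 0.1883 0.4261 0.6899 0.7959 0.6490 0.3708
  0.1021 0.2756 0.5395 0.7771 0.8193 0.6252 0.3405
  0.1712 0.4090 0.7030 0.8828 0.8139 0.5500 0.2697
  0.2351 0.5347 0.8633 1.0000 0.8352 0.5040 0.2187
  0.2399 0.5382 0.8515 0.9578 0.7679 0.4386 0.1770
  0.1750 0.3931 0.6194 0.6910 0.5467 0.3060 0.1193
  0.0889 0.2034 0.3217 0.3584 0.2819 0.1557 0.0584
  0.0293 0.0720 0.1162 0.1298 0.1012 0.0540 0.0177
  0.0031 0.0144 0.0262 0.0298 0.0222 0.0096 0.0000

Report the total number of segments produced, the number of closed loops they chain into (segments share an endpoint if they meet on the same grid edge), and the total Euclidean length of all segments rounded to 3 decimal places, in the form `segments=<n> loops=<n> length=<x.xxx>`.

segments=18 loops=1 length=14.189

cell (1,2): code 0100 → (1.977,3.000)–(2.000,2.985)
cell (1,3): code 1100 → (1.354,4.000)–(1.977,3.000)
cell (1,4): code 1000 → (2.000,4.748)–(1.354,4.000)
cell (2,2): code 0110 → (2.000,2.985)–(3.000,2.617)
cell (2,4): code 1001 → (3.000,4.687)–(2.000,4.748)
cell (3,1): code 0100 → (3.896,2.000)–(4.000,1.942)
cell (3,2): code 1110 → (3.000,2.617)–(3.896,2.000)
cell (3,4): code 1001 → (4.000,4.485)–(3.000,4.687)
cell (4,1): code 0110 → (4.000,1.942)–(5.000,1.460)
cell (4,4): code 1001 → (5.000,4.450)–(4.000,4.485)
cell (5,1): code 0110 → (5.000,1.460)–(6.000,1.472)
cell (5,4): code 1001 → (6.000,4.249)–(5.000,4.450)
cell (6,1): code 0010 → (6.000,1.472)–(6.713,2.000)
cell (6,2): code 0111 → (6.713,2.000)–(7.000,2.930)
cell (6,3): code 1011 → (7.000,3.035)–(6.370,4.000)
cell (6,4): code 0001 → (6.370,4.000)–(6.000,4.249)
cell (7,2): code 0010 → (7.000,2.930)–(7.015,3.000)
cell (7,3): code 0001 → (7.015,3.000)–(7.000,3.035)
total: 18 segments, chained into 1 closed loop(s), length Σ = 14.188619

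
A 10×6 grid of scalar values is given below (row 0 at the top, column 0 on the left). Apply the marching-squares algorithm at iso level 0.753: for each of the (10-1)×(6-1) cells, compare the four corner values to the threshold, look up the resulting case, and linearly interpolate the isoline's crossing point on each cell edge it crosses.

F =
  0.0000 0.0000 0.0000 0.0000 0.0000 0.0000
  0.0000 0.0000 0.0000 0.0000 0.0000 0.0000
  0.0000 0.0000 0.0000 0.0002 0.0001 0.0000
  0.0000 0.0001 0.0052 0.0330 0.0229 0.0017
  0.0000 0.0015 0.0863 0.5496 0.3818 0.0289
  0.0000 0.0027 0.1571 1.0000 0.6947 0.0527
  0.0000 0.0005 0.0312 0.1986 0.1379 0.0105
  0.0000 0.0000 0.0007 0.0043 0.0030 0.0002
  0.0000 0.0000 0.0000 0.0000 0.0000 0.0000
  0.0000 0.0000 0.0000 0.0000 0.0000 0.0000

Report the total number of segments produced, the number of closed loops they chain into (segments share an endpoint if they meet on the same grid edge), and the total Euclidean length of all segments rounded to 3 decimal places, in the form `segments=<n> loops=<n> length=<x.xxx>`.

cell (4,2): code 0100 → (4.452,3.000)–(5.000,2.707)
cell (4,3): code 1000 → (5.000,3.809)–(4.452,3.000)
cell (5,2): code 0010 → (5.000,2.707)–(5.308,3.000)
cell (5,3): code 0001 → (5.308,3.000)–(5.000,3.809)
total: 4 segments, chained into 1 closed loop(s), length Σ = 2.890213

segments=4 loops=1 length=2.890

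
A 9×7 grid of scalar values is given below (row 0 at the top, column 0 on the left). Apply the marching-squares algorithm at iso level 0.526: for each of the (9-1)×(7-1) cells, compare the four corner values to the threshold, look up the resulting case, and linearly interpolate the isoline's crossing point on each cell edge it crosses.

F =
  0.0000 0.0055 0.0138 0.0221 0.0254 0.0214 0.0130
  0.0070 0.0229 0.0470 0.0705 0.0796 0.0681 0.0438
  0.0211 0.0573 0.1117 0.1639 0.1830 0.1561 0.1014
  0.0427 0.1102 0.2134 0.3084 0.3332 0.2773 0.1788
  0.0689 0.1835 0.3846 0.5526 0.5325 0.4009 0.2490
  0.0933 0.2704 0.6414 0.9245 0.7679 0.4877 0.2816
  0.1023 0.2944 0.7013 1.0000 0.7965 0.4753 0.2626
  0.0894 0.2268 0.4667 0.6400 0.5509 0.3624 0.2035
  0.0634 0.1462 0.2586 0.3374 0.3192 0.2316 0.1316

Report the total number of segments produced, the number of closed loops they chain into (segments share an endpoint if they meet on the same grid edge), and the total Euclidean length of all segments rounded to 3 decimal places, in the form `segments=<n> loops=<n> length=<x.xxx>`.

cell (3,2): code 0100 → (3.891,3.000)–(4.000,2.842)
cell (3,3): code 1100 → (3.967,4.000)–(3.891,3.000)
cell (3,4): code 1000 → (4.000,4.049)–(3.967,4.000)
cell (4,1): code 0100 → (4.551,2.000)–(5.000,1.689)
cell (4,2): code 1110 → (4.000,2.842)–(4.551,2.000)
cell (4,4): code 1001 → (5.000,4.863)–(4.000,4.049)
cell (5,1): code 0110 → (5.000,1.689)–(6.000,1.569)
cell (5,4): code 1001 → (6.000,4.842)–(5.000,4.863)
cell (6,1): code 0010 → (6.000,1.569)–(6.747,2.000)
cell (6,2): code 0111 → (6.747,2.000)–(7.000,2.342)
cell (6,4): code 1001 → (7.000,4.132)–(6.000,4.842)
cell (7,2): code 0010 → (7.000,2.342)–(7.377,3.000)
cell (7,3): code 0011 → (7.377,3.000)–(7.107,4.000)
cell (7,4): code 0001 → (7.107,4.000)–(7.000,4.132)
total: 14 segments, chained into 1 closed loop(s), length Σ = 10.581688

segments=14 loops=1 length=10.582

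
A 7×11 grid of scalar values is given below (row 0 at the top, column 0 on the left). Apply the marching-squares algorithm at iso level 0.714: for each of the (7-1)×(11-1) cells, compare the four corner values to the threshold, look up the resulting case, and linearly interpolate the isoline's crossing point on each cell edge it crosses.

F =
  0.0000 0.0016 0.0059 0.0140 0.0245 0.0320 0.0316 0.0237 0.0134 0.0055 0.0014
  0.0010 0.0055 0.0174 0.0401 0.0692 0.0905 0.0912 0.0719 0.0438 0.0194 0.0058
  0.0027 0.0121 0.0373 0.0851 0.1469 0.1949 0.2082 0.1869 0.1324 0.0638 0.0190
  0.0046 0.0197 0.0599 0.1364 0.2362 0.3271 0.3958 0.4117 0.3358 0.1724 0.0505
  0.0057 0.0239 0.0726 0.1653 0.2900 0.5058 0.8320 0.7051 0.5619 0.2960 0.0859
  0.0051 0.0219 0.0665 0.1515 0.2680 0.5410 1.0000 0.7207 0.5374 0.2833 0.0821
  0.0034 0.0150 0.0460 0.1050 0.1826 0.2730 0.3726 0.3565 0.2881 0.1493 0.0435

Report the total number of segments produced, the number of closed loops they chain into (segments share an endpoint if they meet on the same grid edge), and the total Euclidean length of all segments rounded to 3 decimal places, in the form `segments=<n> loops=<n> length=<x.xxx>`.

segments=8 loops=1 length=5.364

cell (3,5): code 0100 → (3.729,6.000)–(4.000,5.638)
cell (3,6): code 1000 → (4.000,6.930)–(3.729,6.000)
cell (4,5): code 0110 → (4.000,5.638)–(5.000,5.377)
cell (4,6): code 1101 → (4.571,7.000)–(4.000,6.930)
cell (4,7): code 1000 → (5.000,7.037)–(4.571,7.000)
cell (5,5): code 0010 → (5.000,5.377)–(5.456,6.000)
cell (5,6): code 0011 → (5.456,6.000)–(5.018,7.000)
cell (5,7): code 0001 → (5.018,7.000)–(5.000,7.037)
total: 8 segments, chained into 1 closed loop(s), length Σ = 5.364013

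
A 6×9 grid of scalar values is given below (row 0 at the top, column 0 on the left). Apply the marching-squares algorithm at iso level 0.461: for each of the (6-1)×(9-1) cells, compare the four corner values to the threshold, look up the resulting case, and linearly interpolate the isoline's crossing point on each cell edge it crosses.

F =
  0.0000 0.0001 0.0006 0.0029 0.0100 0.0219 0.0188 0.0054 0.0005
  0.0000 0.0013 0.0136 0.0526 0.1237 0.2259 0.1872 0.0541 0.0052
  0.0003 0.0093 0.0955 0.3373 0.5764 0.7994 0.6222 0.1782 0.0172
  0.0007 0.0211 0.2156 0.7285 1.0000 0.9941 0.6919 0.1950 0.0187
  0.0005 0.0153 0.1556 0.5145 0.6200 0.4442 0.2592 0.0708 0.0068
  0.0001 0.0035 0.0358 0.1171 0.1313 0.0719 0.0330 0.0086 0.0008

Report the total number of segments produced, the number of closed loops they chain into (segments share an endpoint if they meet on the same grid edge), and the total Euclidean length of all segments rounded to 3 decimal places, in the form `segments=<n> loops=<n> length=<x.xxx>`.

cell (1,3): code 0100 → (1.745,4.000)–(2.000,3.517)
cell (1,4): code 1100 → (1.410,5.000)–(1.745,4.000)
cell (1,5): code 1100 → (1.629,6.000)–(1.410,5.000)
cell (1,6): code 1000 → (2.000,6.363)–(1.629,6.000)
cell (2,2): code 0100 → (2.316,3.000)–(3.000,2.478)
cell (2,3): code 1110 → (2.000,3.517)–(2.316,3.000)
cell (2,6): code 1001 → (3.000,6.465)–(2.000,6.363)
cell (3,2): code 0110 → (3.000,2.478)–(4.000,2.851)
cell (3,4): code 1011 → (4.000,4.904)–(3.969,5.000)
cell (3,5): code 0011 → (3.969,5.000)–(3.534,6.000)
cell (3,6): code 0001 → (3.534,6.000)–(3.000,6.465)
cell (4,2): code 0010 → (4.000,2.851)–(4.135,3.000)
cell (4,3): code 0011 → (4.135,3.000)–(4.325,4.000)
cell (4,4): code 0001 → (4.325,4.000)–(4.000,4.904)
total: 14 segments, chained into 1 closed loop(s), length Σ = 10.760505

segments=14 loops=1 length=10.761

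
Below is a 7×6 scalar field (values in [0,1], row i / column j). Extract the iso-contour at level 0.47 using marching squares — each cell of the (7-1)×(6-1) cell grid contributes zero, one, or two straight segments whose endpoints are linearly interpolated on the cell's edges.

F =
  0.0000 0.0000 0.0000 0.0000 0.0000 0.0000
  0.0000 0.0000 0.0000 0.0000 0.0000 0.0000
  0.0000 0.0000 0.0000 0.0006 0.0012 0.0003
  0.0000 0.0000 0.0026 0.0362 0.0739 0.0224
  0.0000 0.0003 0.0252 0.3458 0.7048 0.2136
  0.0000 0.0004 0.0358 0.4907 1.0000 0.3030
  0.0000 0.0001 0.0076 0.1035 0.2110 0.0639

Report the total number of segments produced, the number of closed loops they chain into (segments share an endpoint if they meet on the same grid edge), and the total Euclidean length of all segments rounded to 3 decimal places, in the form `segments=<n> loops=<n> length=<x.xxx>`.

cell (3,3): code 0100 → (3.628,4.000)–(4.000,3.346)
cell (3,4): code 1000 → (4.000,4.478)–(3.628,4.000)
cell (4,2): code 0100 → (4.857,3.000)–(5.000,2.954)
cell (4,3): code 1110 → (4.000,3.346)–(4.857,3.000)
cell (4,4): code 1001 → (5.000,4.760)–(4.000,4.478)
cell (5,2): code 0010 → (5.000,2.954)–(5.053,3.000)
cell (5,3): code 0011 → (5.053,3.000)–(5.672,4.000)
cell (5,4): code 0001 → (5.672,4.000)–(5.000,4.760)
total: 8 segments, chained into 1 closed loop(s), length Σ = 5.732202

segments=8 loops=1 length=5.732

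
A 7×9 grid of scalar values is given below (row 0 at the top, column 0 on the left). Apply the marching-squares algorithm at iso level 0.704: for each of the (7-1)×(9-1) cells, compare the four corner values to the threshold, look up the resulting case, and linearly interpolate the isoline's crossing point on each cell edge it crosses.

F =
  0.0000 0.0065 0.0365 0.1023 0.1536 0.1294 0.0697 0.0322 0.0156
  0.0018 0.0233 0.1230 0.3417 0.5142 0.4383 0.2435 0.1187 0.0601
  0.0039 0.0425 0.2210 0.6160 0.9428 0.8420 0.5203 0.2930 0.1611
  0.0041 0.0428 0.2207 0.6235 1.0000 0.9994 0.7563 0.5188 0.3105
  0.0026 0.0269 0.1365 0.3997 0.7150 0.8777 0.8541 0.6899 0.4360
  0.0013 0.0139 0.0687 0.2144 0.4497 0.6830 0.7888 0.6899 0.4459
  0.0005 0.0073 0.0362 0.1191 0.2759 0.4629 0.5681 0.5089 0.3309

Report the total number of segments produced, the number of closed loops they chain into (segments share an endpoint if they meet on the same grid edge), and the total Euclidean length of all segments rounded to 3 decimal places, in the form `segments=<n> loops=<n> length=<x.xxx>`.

cell (1,3): code 0100 → (1.443,4.000)–(2.000,3.269)
cell (1,4): code 1100 → (1.658,5.000)–(1.443,4.000)
cell (1,5): code 1000 → (2.000,5.429)–(1.658,5.000)
cell (2,3): code 0110 → (2.000,3.269)–(3.000,3.214)
cell (2,5): code 1101 → (2.778,6.000)–(2.000,5.429)
cell (2,6): code 1000 → (3.000,6.220)–(2.778,6.000)
cell (3,3): code 0110 → (3.000,3.214)–(4.000,3.965)
cell (3,6): code 1001 → (4.000,6.914)–(3.000,6.220)
cell (4,3): code 0010 → (4.000,3.965)–(4.041,4.000)
cell (4,4): code 0011 → (4.041,4.000)–(4.892,5.000)
cell (4,5): code 0111 → (4.892,5.000)–(5.000,5.198)
cell (4,6): code 1001 → (5.000,6.857)–(4.000,6.914)
cell (5,5): code 0010 → (5.000,5.198)–(5.384,6.000)
cell (5,6): code 0001 → (5.384,6.000)–(5.000,6.857)
total: 14 segments, chained into 1 closed loop(s), length Σ = 11.660647

segments=14 loops=1 length=11.661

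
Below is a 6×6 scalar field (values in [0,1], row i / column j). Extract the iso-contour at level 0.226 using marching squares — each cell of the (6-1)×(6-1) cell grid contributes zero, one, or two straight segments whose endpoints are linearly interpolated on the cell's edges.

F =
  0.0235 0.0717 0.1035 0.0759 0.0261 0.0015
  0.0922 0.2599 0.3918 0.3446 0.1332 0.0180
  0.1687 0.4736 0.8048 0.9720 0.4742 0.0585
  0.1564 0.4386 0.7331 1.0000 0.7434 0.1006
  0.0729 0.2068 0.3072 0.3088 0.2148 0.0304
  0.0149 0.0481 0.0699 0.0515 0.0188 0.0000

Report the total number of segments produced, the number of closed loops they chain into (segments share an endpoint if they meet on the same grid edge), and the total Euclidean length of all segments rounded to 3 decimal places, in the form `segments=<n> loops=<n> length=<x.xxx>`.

segments=16 loops=1 length=13.321

cell (0,0): code 0100 → (0.820,1.000)–(1.000,0.798)
cell (0,1): code 1100 → (0.425,2.000)–(0.820,1.000)
cell (0,2): code 1100 → (0.559,3.000)–(0.425,2.000)
cell (0,3): code 1000 → (1.000,3.561)–(0.559,3.000)
cell (1,0): code 0110 → (1.000,0.798)–(2.000,0.188)
cell (1,3): code 1101 → (1.272,4.000)–(1.000,3.561)
cell (1,4): code 1000 → (2.000,4.597)–(1.272,4.000)
cell (2,0): code 0110 → (2.000,0.188)–(3.000,0.247)
cell (2,4): code 1001 → (3.000,4.805)–(2.000,4.597)
cell (3,0): code 0010 → (3.000,0.247)–(3.917,1.000)
cell (3,1): code 0111 → (3.917,1.000)–(4.000,1.191)
cell (3,3): code 1011 → (4.000,3.881)–(3.979,4.000)
cell (3,4): code 0001 → (3.979,4.000)–(3.000,4.805)
cell (4,1): code 0010 → (4.000,1.191)–(4.342,2.000)
cell (4,2): code 0011 → (4.342,2.000)–(4.322,3.000)
cell (4,3): code 0001 → (4.322,3.000)–(4.000,3.881)
total: 16 segments, chained into 1 closed loop(s), length Σ = 13.320772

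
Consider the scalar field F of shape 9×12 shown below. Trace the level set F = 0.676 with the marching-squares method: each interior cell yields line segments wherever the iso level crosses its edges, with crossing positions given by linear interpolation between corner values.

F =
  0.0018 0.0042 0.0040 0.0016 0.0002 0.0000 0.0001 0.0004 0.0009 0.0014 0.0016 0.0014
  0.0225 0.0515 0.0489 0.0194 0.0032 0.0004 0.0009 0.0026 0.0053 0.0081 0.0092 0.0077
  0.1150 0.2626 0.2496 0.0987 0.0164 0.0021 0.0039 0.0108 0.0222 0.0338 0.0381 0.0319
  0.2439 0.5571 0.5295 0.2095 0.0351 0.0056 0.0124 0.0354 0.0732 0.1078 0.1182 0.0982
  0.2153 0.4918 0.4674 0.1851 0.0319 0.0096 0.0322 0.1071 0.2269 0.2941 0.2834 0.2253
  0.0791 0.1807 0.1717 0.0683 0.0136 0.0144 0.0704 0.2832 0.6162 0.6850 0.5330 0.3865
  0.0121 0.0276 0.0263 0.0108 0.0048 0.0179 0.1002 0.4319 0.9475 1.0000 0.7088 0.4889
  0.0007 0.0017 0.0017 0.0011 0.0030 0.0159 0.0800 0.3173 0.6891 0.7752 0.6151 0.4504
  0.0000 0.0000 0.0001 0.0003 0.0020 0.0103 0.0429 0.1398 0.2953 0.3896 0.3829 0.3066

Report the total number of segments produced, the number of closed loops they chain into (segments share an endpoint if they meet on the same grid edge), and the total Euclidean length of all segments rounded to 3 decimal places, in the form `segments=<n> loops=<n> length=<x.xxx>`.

segments=12 loops=1 length=7.533

cell (4,8): code 0100 → (4.977,9.000)–(5.000,8.869)
cell (4,9): code 1000 → (5.000,9.059)–(4.977,9.000)
cell (5,7): code 0100 → (5.181,8.000)–(6.000,7.473)
cell (5,8): code 1110 → (5.000,8.869)–(5.181,8.000)
cell (5,9): code 1101 → (5.813,10.000)–(5.000,9.059)
cell (5,10): code 1000 → (6.000,10.149)–(5.813,10.000)
cell (6,7): code 0110 → (6.000,7.473)–(7.000,7.965)
cell (6,9): code 1011 → (7.000,9.620)–(6.350,10.000)
cell (6,10): code 0001 → (6.350,10.000)–(6.000,10.149)
cell (7,7): code 0010 → (7.000,7.965)–(7.033,8.000)
cell (7,8): code 0011 → (7.033,8.000)–(7.257,9.000)
cell (7,9): code 0001 → (7.257,9.000)–(7.000,9.620)
total: 12 segments, chained into 1 closed loop(s), length Σ = 7.532633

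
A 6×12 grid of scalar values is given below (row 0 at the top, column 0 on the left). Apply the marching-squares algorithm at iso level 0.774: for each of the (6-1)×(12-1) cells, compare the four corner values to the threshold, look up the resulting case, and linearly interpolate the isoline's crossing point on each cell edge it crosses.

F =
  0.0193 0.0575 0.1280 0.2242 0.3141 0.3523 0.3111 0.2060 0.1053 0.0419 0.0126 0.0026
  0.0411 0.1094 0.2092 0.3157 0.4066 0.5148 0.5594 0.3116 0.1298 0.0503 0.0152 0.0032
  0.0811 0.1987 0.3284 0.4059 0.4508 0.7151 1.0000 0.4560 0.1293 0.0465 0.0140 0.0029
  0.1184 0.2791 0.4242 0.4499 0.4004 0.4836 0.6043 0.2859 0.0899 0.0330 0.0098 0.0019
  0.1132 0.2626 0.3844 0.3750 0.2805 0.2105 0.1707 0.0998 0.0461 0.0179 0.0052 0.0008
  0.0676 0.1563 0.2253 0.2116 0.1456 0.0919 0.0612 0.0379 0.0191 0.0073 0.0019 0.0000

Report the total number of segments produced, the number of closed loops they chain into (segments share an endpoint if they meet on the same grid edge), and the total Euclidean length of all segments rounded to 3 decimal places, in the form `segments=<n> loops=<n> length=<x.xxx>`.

cell (1,5): code 0100 → (1.487,6.000)–(2.000,5.207)
cell (1,6): code 1000 → (2.000,6.415)–(1.487,6.000)
cell (2,5): code 0010 → (2.000,5.207)–(2.571,6.000)
cell (2,6): code 0001 → (2.571,6.000)–(2.000,6.415)
total: 4 segments, chained into 1 closed loop(s), length Σ = 3.288454

segments=4 loops=1 length=3.288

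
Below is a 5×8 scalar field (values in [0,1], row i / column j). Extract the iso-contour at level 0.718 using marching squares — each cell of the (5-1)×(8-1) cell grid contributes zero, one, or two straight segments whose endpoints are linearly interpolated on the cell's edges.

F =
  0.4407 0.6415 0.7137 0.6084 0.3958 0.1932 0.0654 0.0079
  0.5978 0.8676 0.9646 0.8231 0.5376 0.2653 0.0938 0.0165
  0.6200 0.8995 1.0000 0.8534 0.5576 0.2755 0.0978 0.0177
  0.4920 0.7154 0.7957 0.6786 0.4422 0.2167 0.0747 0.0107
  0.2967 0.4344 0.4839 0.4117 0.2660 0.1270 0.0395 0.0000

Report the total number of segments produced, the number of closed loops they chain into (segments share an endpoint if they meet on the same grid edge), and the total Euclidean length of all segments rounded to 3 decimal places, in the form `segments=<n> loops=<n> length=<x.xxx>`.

cell (0,0): code 0100 → (0.338,1.000)–(1.000,0.446)
cell (0,1): code 1100 → (0.017,2.000)–(0.338,1.000)
cell (0,2): code 1100 → (0.510,3.000)–(0.017,2.000)
cell (0,3): code 1000 → (1.000,3.368)–(0.510,3.000)
cell (1,0): code 0110 → (1.000,0.446)–(2.000,0.351)
cell (1,3): code 1001 → (2.000,3.458)–(1.000,3.368)
cell (2,0): code 0010 → (2.000,0.351)–(2.986,1.000)
cell (2,1): code 0111 → (2.986,1.000)–(3.000,1.032)
cell (2,2): code 1011 → (3.000,2.664)–(2.775,3.000)
cell (2,3): code 0001 → (2.775,3.000)–(2.000,3.458)
cell (3,1): code 0010 → (3.000,1.032)–(3.249,2.000)
cell (3,2): code 0001 → (3.249,2.000)–(3.000,2.664)
total: 12 segments, chained into 1 closed loop(s), length Σ = 9.878216

segments=12 loops=1 length=9.878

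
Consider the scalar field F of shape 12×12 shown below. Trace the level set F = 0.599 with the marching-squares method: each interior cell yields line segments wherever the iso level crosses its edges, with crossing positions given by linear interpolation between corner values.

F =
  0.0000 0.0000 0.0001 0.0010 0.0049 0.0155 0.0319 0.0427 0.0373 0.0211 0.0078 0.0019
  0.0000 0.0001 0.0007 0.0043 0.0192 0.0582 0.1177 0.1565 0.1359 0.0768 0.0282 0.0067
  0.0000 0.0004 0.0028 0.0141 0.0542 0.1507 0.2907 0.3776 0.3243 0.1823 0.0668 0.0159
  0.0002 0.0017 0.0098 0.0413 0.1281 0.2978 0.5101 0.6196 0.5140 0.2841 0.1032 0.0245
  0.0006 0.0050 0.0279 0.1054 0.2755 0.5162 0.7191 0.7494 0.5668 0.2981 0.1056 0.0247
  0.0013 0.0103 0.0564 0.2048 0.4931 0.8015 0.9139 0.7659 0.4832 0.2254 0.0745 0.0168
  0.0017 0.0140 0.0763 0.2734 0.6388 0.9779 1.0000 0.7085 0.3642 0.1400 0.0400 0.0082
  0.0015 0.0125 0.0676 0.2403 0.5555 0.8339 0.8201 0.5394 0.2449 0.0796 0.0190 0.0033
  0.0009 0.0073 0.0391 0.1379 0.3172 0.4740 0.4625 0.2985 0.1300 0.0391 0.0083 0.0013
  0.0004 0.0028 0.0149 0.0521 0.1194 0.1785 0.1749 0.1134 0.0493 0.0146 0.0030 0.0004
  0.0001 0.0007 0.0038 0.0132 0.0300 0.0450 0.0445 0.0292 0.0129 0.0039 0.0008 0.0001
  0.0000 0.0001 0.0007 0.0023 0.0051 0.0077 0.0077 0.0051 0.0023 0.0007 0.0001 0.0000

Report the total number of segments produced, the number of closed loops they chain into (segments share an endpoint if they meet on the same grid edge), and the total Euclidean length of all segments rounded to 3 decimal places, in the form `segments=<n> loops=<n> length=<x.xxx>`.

segments=18 loops=1 length=13.208

cell (2,6): code 0100 → (2.915,7.000)–(3.000,6.812)
cell (2,7): code 1000 → (3.000,7.195)–(2.915,7.000)
cell (3,5): code 0100 → (3.425,6.000)–(4.000,5.408)
cell (3,6): code 1110 → (3.000,6.812)–(3.425,6.000)
cell (3,7): code 1001 → (4.000,7.824)–(3.000,7.195)
cell (4,4): code 0100 → (4.290,5.000)–(5.000,4.343)
cell (4,5): code 1110 → (4.000,5.408)–(4.290,5.000)
cell (4,7): code 1001 → (5.000,7.590)–(4.000,7.824)
cell (5,3): code 0100 → (5.727,4.000)–(6.000,3.891)
cell (5,4): code 1110 → (5.000,4.343)–(5.727,4.000)
cell (5,7): code 1001 → (6.000,7.318)–(5.000,7.590)
cell (6,3): code 0010 → (6.000,3.891)–(6.478,4.000)
cell (6,4): code 0111 → (6.478,4.000)–(7.000,4.156)
cell (6,6): code 1011 → (7.000,6.788)–(6.648,7.000)
cell (6,7): code 0001 → (6.648,7.000)–(6.000,7.318)
cell (7,4): code 0010 → (7.000,4.156)–(7.653,5.000)
cell (7,5): code 0011 → (7.653,5.000)–(7.618,6.000)
cell (7,6): code 0001 → (7.618,6.000)–(7.000,6.788)
total: 18 segments, chained into 1 closed loop(s), length Σ = 13.207604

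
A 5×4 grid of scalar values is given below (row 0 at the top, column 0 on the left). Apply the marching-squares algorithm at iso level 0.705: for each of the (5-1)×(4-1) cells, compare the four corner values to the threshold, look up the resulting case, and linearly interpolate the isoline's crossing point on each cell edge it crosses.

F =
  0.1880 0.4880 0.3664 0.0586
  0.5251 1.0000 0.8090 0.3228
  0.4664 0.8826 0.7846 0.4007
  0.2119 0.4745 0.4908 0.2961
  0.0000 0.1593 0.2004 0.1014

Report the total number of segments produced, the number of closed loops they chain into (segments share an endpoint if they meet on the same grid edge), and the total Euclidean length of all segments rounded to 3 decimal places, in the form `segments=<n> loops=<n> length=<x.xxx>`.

cell (0,0): code 0100 → (0.424,1.000)–(1.000,0.379)
cell (0,1): code 1100 → (0.765,2.000)–(0.424,1.000)
cell (0,2): code 1000 → (1.000,2.214)–(0.765,2.000)
cell (1,0): code 0110 → (1.000,0.379)–(2.000,0.573)
cell (1,2): code 1001 → (2.000,2.207)–(1.000,2.214)
cell (2,0): code 0010 → (2.000,0.573)–(2.435,1.000)
cell (2,1): code 0011 → (2.435,1.000)–(2.271,2.000)
cell (2,2): code 0001 → (2.271,2.000)–(2.000,2.207)
total: 8 segments, chained into 1 closed loop(s), length Σ = 6.204429

segments=8 loops=1 length=6.204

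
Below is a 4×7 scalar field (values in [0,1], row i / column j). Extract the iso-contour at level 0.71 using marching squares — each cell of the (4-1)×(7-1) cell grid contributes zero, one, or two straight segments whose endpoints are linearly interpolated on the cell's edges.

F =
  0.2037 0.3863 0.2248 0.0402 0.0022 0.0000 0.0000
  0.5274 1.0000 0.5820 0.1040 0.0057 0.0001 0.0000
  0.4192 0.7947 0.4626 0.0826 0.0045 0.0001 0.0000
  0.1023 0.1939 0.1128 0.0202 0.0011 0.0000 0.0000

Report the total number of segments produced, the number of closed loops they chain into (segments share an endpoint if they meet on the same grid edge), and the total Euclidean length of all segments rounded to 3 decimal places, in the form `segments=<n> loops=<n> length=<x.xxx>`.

segments=6 loops=1 length=4.336

cell (0,0): code 0100 → (0.527,1.000)–(1.000,0.386)
cell (0,1): code 1000 → (1.000,1.694)–(0.527,1.000)
cell (1,0): code 0110 → (1.000,0.386)–(2.000,0.774)
cell (1,1): code 1001 → (2.000,1.255)–(1.000,1.694)
cell (2,0): code 0010 → (2.000,0.774)–(2.141,1.000)
cell (2,1): code 0001 → (2.141,1.000)–(2.000,1.255)
total: 6 segments, chained into 1 closed loop(s), length Σ = 4.335992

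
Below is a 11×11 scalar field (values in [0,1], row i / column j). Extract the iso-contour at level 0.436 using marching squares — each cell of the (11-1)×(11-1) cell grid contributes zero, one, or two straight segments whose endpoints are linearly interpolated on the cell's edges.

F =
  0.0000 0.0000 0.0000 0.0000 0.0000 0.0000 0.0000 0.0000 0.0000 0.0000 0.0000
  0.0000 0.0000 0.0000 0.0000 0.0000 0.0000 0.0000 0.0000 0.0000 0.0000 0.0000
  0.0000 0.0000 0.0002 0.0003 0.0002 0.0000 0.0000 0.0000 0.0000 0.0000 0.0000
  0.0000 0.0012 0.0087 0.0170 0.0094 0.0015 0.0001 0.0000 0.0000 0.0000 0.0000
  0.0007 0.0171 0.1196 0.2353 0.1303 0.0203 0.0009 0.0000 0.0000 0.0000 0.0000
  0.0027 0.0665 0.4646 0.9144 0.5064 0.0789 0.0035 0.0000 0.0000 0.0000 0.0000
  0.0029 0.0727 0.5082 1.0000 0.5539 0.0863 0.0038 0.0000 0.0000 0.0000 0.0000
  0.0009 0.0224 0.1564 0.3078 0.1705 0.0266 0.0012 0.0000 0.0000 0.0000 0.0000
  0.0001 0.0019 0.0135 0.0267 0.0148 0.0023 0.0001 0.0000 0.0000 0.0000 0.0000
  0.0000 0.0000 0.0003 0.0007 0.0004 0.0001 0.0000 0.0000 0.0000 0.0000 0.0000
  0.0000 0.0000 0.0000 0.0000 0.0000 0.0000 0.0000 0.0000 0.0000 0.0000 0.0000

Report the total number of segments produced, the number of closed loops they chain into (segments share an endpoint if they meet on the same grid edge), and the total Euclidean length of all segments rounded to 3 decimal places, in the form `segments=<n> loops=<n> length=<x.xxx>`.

segments=10 loops=1 length=7.624

cell (4,1): code 0100 → (4.917,2.000)–(5.000,1.928)
cell (4,2): code 1100 → (4.296,3.000)–(4.917,2.000)
cell (4,3): code 1100 → (4.813,4.000)–(4.296,3.000)
cell (4,4): code 1000 → (5.000,4.165)–(4.813,4.000)
cell (5,1): code 0110 → (5.000,1.928)–(6.000,1.834)
cell (5,4): code 1001 → (6.000,4.252)–(5.000,4.165)
cell (6,1): code 0010 → (6.000,1.834)–(6.205,2.000)
cell (6,2): code 0011 → (6.205,2.000)–(6.815,3.000)
cell (6,3): code 0011 → (6.815,3.000)–(6.308,4.000)
cell (6,4): code 0001 → (6.308,4.000)–(6.000,4.252)
total: 10 segments, chained into 1 closed loop(s), length Σ = 7.624467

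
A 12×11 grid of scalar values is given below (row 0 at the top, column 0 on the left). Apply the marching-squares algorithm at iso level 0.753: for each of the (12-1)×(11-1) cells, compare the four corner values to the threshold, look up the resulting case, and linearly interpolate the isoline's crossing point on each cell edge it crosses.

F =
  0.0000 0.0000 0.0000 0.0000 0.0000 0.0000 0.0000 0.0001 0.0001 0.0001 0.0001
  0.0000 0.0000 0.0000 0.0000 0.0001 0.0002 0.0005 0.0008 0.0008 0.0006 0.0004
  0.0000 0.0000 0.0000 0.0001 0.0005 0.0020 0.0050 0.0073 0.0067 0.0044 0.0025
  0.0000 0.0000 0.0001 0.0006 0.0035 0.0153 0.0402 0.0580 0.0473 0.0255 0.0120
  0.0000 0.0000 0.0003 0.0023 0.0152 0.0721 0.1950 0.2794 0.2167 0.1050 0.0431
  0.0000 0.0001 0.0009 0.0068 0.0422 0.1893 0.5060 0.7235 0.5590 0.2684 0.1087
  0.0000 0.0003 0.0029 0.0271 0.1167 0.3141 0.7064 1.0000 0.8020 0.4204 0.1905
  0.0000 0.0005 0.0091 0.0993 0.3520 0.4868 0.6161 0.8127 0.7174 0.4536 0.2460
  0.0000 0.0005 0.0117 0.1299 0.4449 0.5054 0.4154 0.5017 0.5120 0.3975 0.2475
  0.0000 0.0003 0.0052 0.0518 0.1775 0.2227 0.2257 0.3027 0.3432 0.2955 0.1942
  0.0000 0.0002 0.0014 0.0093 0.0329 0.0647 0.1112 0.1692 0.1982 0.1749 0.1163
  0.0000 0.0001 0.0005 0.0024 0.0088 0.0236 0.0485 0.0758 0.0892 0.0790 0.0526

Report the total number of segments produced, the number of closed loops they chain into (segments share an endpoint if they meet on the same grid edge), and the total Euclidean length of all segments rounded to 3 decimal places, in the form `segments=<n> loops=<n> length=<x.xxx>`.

segments=8 loops=1 length=5.988

cell (5,6): code 0100 → (5.107,7.000)–(6.000,6.159)
cell (5,7): code 1100 → (5.798,8.000)–(5.107,7.000)
cell (5,8): code 1000 → (6.000,8.128)–(5.798,8.000)
cell (6,6): code 0110 → (6.000,6.159)–(7.000,6.696)
cell (6,7): code 1011 → (7.000,7.626)–(6.579,8.000)
cell (6,8): code 0001 → (6.579,8.000)–(6.000,8.128)
cell (7,6): code 0010 → (7.000,6.696)–(7.192,7.000)
cell (7,7): code 0001 → (7.192,7.000)–(7.000,7.626)
total: 8 segments, chained into 1 closed loop(s), length Σ = 5.987795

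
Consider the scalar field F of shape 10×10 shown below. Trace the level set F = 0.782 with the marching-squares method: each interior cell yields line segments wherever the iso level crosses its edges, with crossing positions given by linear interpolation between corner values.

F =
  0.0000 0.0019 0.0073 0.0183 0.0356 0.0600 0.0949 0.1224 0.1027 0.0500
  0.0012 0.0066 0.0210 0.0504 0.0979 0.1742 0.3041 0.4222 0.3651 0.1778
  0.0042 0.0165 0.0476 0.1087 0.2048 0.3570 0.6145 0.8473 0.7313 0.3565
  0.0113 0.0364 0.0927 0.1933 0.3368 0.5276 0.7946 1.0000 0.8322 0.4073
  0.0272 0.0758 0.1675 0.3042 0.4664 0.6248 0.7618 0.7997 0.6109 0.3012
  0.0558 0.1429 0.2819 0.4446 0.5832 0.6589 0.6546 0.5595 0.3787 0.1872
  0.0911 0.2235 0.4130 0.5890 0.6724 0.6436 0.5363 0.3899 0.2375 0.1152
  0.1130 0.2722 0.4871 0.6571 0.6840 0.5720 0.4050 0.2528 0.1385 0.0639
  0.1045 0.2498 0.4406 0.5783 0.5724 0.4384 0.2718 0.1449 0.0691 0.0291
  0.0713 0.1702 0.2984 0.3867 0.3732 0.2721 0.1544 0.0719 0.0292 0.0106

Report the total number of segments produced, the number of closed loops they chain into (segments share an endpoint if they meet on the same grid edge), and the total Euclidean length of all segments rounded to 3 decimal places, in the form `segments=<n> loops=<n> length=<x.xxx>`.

cell (1,6): code 0100 → (1.846,7.000)–(2.000,6.720)
cell (1,7): code 1000 → (2.000,7.563)–(1.846,7.000)
cell (2,5): code 0100 → (2.930,6.000)–(3.000,5.953)
cell (2,6): code 1110 → (2.000,6.720)–(2.930,6.000)
cell (2,7): code 1101 → (2.502,8.000)–(2.000,7.563)
cell (2,8): code 1000 → (3.000,8.118)–(2.502,8.000)
cell (3,5): code 0010 → (3.000,5.953)–(3.384,6.000)
cell (3,6): code 0111 → (3.384,6.000)–(4.000,6.533)
cell (3,7): code 1011 → (4.000,7.094)–(3.227,8.000)
cell (3,8): code 0001 → (3.227,8.000)–(3.000,8.118)
cell (4,6): code 0010 → (4.000,6.533)–(4.074,7.000)
cell (4,7): code 0001 → (4.074,7.000)–(4.000,7.094)
total: 12 segments, chained into 1 closed loop(s), length Σ = 6.581440

segments=12 loops=1 length=6.581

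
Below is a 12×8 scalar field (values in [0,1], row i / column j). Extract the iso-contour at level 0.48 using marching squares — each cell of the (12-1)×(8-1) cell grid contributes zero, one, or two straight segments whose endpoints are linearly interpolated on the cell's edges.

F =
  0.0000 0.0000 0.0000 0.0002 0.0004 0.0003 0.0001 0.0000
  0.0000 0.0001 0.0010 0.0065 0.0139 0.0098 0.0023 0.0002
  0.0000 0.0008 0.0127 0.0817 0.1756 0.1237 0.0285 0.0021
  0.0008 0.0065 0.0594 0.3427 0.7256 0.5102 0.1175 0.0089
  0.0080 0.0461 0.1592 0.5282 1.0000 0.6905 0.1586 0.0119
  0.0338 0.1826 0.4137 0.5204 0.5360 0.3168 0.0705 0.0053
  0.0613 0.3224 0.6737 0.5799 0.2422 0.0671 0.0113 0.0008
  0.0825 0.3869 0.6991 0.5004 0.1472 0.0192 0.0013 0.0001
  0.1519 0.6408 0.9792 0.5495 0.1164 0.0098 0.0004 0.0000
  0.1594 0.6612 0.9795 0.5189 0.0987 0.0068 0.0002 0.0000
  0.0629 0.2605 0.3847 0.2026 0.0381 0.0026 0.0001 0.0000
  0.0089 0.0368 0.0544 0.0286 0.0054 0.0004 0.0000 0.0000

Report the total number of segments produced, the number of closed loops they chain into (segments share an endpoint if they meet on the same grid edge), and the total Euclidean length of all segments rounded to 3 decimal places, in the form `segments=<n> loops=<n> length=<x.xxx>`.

segments=24 loops=1 length=18.961

cell (2,3): code 0100 → (2.553,4.000)–(3.000,3.359)
cell (2,4): code 1100 → (2.922,5.000)–(2.553,4.000)
cell (2,5): code 1000 → (3.000,5.077)–(2.922,5.000)
cell (3,2): code 0100 → (3.740,3.000)–(4.000,2.869)
cell (3,3): code 1110 → (3.000,3.359)–(3.740,3.000)
cell (3,5): code 1001 → (4.000,5.396)–(3.000,5.077)
cell (4,2): code 0110 → (4.000,2.869)–(5.000,2.621)
cell (4,4): code 1011 → (5.000,4.255)–(4.563,5.000)
cell (4,5): code 0001 → (4.563,5.000)–(4.000,5.396)
cell (5,1): code 0100 → (5.255,2.000)–(6.000,1.449)
cell (5,2): code 1110 → (5.000,2.621)–(5.255,2.000)
cell (5,3): code 1011 → (6.000,3.296)–(5.191,4.000)
cell (5,4): code 0001 → (5.191,4.000)–(5.000,4.255)
cell (6,1): code 0110 → (6.000,1.449)–(7.000,1.298)
cell (6,3): code 1001 → (7.000,3.058)–(6.000,3.296)
cell (7,0): code 0100 → (7.367,1.000)–(8.000,0.671)
cell (7,1): code 1110 → (7.000,1.298)–(7.367,1.000)
cell (7,3): code 1001 → (8.000,3.160)–(7.000,3.058)
cell (8,0): code 0110 → (8.000,0.671)–(9.000,0.639)
cell (8,3): code 1001 → (9.000,3.093)–(8.000,3.160)
cell (9,0): code 0010 → (9.000,0.639)–(9.452,1.000)
cell (9,1): code 0011 → (9.452,1.000)–(9.840,2.000)
cell (9,2): code 0011 → (9.840,2.000)–(9.123,3.000)
cell (9,3): code 0001 → (9.123,3.000)–(9.000,3.093)
total: 24 segments, chained into 1 closed loop(s), length Σ = 18.960720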